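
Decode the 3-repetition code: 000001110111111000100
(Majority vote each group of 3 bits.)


Groups: 000, 001, 110, 111, 111, 000, 100
Majority votes: 0011100

0011100


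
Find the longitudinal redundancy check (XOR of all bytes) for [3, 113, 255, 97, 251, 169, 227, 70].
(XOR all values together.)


XOR chain: 3 ^ 113 ^ 255 ^ 97 ^ 251 ^ 169 ^ 227 ^ 70 = 27

27


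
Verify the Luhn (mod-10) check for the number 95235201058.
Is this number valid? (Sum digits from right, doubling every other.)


Luhn sum = 38
38 mod 10 = 8

Invalid (Luhn sum mod 10 = 8)


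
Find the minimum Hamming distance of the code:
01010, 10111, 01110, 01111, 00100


Comparing all pairs, minimum distance: 1
Can detect 0 errors, correct 0 errors

1


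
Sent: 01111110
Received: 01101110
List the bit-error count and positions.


XOR: 00010000

1 error(s) at position(s): 3


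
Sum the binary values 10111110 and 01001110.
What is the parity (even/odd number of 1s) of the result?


10111110 = 190
01001110 = 78
Sum = 268 = 100001100
1s count = 3

odd parity (3 ones in 100001100)


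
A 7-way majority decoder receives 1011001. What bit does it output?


Ones: 4 out of 7
Threshold: 4

1 (4/7 voted 1)


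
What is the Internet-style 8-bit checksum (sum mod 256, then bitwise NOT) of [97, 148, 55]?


Sum = 300 mod 256 = 44
Complement = 211

211


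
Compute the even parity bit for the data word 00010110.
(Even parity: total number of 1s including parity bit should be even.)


Number of 1s in data: 3
Parity bit: 1

1


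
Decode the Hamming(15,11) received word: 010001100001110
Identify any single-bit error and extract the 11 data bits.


Syndrome = 12: error at position 12

Data: 00110000110 (corrected bit 12)


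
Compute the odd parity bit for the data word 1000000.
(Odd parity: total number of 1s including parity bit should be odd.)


Number of 1s in data: 1
Parity bit: 0

0


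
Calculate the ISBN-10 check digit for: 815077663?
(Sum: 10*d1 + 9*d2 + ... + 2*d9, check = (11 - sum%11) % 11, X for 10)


Weighted sum: 254
254 mod 11 = 1

Check digit: X


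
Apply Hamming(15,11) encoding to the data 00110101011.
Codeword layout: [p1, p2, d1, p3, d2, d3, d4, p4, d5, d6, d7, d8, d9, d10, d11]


Parity bits: p1=0, p2=1, p3=1, p4=0

010101100101011


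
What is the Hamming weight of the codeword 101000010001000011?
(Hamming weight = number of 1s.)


Counting 1s in 101000010001000011

6


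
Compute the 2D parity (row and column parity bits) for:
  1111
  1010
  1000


Row parities: 001
Column parities: 1101

Row P: 001, Col P: 1101, Corner: 1


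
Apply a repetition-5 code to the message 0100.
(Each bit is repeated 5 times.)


Each bit -> 5 copies

00000111110000000000


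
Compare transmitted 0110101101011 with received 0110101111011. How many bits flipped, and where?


XOR: 0000000010000

1 error(s) at position(s): 8


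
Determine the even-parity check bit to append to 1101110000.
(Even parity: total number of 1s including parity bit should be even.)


Number of 1s in data: 5
Parity bit: 1

1


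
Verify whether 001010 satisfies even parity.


Number of 1s: 2

Yes, parity is correct (2 ones)


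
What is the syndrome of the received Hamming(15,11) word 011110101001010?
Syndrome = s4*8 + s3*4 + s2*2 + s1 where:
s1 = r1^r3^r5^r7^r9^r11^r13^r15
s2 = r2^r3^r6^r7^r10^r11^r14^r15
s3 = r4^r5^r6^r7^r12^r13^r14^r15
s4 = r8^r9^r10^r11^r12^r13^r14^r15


s1=0, s2=0, s3=1, s4=1

Syndrome = 12 (error at position 12)


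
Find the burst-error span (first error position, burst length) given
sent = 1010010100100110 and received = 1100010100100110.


XOR: 0110000000000000

Burst at position 1, length 2


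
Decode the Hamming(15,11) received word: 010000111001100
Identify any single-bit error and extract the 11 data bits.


Syndrome = 5: error at position 5

Data: 01011001100 (corrected bit 5)


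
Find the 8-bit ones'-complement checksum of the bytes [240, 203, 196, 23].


Sum = 662 mod 256 = 150
Complement = 105

105


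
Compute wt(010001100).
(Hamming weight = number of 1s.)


Counting 1s in 010001100

3


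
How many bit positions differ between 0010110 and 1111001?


XOR: 1101111
Count of 1s: 6

6


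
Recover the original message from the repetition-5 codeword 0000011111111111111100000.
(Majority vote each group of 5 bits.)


Groups: 00000, 11111, 11111, 11111, 00000
Majority votes: 01110

01110


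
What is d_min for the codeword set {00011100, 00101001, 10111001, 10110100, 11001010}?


Comparing all pairs, minimum distance: 2
Can detect 1 errors, correct 0 errors

2


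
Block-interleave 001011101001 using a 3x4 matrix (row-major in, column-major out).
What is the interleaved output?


Matrix:
  0010
  1110
  1001
Read columns: 011010110001

011010110001


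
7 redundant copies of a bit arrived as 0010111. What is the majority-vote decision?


Ones: 4 out of 7
Threshold: 4

1 (4/7 voted 1)


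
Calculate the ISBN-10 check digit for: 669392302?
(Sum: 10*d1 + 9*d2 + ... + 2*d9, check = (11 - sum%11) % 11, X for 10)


Weighted sum: 287
287 mod 11 = 1

Check digit: X


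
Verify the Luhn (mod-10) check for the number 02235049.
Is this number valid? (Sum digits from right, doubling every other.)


Luhn sum = 27
27 mod 10 = 7

Invalid (Luhn sum mod 10 = 7)


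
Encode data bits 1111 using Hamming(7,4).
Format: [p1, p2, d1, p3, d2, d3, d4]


Parity bits: p1=1, p2=1, p3=1

1111111


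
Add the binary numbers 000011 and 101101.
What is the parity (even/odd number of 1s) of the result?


000011 = 3
101101 = 45
Sum = 48 = 110000
1s count = 2

even parity (2 ones in 110000)


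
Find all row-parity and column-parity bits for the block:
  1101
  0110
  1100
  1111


Row parities: 1000
Column parities: 1000

Row P: 1000, Col P: 1000, Corner: 1


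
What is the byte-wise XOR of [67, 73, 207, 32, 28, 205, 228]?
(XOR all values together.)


XOR chain: 67 ^ 73 ^ 207 ^ 32 ^ 28 ^ 205 ^ 228 = 208

208


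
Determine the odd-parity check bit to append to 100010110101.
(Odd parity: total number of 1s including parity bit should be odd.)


Number of 1s in data: 6
Parity bit: 1

1


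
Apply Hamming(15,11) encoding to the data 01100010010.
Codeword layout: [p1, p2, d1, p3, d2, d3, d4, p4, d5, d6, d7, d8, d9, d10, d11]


Parity bits: p1=0, p2=1, p3=1, p4=0

010111000010010


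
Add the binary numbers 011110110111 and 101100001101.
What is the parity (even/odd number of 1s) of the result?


011110110111 = 1975
101100001101 = 2829
Sum = 4804 = 1001011000100
1s count = 5

odd parity (5 ones in 1001011000100)


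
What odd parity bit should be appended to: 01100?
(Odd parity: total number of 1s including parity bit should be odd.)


Number of 1s in data: 2
Parity bit: 1

1


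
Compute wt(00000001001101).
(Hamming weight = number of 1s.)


Counting 1s in 00000001001101

4


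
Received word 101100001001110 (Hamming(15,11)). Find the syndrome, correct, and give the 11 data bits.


Syndrome = 0: no error detected

Data: 10001001110 (no errors)


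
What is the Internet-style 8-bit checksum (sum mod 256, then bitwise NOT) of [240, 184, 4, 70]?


Sum = 498 mod 256 = 242
Complement = 13

13


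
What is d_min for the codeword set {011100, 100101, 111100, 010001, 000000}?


Comparing all pairs, minimum distance: 1
Can detect 0 errors, correct 0 errors

1


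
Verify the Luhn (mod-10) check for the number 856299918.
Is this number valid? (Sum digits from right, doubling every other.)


Luhn sum = 56
56 mod 10 = 6

Invalid (Luhn sum mod 10 = 6)


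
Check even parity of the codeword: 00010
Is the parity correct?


Number of 1s: 1

No, parity error (1 ones)


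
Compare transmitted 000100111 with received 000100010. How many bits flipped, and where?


XOR: 000000101

2 error(s) at position(s): 6, 8


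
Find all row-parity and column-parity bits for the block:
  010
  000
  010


Row parities: 101
Column parities: 000

Row P: 101, Col P: 000, Corner: 0


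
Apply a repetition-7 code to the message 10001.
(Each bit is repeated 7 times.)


Each bit -> 7 copies

11111110000000000000000000001111111


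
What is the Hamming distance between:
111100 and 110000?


XOR: 001100
Count of 1s: 2

2


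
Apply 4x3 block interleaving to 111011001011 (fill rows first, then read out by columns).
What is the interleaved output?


Matrix:
  111
  011
  001
  011
Read columns: 100011011111

100011011111


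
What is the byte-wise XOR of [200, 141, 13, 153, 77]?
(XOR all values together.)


XOR chain: 200 ^ 141 ^ 13 ^ 153 ^ 77 = 156

156


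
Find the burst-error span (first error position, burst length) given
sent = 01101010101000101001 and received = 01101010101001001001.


XOR: 00000000000001100000

Burst at position 13, length 2


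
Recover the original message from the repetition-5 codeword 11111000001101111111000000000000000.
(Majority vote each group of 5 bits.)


Groups: 11111, 00000, 11011, 11111, 00000, 00000, 00000
Majority votes: 1011000

1011000


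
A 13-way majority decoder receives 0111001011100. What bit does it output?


Ones: 7 out of 13
Threshold: 7

1 (7/13 voted 1)


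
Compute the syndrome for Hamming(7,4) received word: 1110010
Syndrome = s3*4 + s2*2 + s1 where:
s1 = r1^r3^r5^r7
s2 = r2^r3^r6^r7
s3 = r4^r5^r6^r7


s1=0, s2=1, s3=1

Syndrome = 6 (error at position 6)


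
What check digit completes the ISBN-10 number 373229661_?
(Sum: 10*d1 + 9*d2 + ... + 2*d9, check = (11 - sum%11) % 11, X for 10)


Weighted sum: 232
232 mod 11 = 1

Check digit: X


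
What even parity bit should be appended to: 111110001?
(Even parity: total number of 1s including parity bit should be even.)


Number of 1s in data: 6
Parity bit: 0

0


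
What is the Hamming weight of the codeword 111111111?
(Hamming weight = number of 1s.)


Counting 1s in 111111111

9


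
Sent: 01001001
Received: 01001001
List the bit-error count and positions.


XOR: 00000000

0 errors (received matches sent)


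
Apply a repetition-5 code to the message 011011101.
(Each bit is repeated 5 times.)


Each bit -> 5 copies

000001111111111000001111111111111110000011111


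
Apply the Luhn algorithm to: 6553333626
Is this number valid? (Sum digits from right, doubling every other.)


Luhn sum = 43
43 mod 10 = 3

Invalid (Luhn sum mod 10 = 3)


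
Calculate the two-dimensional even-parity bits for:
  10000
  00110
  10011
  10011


Row parities: 1011
Column parities: 10110

Row P: 1011, Col P: 10110, Corner: 1


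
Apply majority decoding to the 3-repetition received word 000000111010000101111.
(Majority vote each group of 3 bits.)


Groups: 000, 000, 111, 010, 000, 101, 111
Majority votes: 0010011

0010011


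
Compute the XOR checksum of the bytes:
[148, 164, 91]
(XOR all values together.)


XOR chain: 148 ^ 164 ^ 91 = 107

107


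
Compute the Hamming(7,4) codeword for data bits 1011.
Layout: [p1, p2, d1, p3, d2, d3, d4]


Parity bits: p1=0, p2=1, p3=0

0110011


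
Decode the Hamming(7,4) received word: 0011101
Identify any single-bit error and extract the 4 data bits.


Syndrome = 5: error at position 5

Data: 1001 (corrected bit 5)


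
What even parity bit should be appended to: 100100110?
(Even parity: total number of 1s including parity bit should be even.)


Number of 1s in data: 4
Parity bit: 0

0


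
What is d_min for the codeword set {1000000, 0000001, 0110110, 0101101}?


Comparing all pairs, minimum distance: 2
Can detect 1 errors, correct 0 errors

2


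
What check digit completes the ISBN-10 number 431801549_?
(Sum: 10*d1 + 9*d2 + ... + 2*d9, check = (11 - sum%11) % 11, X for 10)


Weighted sum: 186
186 mod 11 = 10

Check digit: 1


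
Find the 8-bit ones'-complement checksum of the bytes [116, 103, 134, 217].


Sum = 570 mod 256 = 58
Complement = 197

197


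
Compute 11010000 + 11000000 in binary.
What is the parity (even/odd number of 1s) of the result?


11010000 = 208
11000000 = 192
Sum = 400 = 110010000
1s count = 3

odd parity (3 ones in 110010000)


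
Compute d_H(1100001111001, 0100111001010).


XOR: 1000110110011
Count of 1s: 7

7


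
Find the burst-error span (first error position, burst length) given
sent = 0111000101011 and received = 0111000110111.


XOR: 0000000011100

Burst at position 8, length 3


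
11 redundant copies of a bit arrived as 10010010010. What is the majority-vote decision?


Ones: 4 out of 11
Threshold: 6

0 (4/11 voted 1)


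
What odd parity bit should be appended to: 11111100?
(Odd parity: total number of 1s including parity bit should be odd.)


Number of 1s in data: 6
Parity bit: 1

1


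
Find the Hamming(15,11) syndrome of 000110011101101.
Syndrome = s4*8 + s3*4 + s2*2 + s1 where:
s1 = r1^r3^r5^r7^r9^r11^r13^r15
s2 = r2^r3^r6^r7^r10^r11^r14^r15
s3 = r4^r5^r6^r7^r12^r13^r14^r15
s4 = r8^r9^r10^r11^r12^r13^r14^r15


s1=0, s2=0, s3=1, s4=0

Syndrome = 4 (error at position 4)


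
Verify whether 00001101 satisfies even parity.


Number of 1s: 3

No, parity error (3 ones)


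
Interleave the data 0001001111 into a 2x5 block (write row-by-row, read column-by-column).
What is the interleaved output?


Matrix:
  00010
  01111
Read columns: 0001011101

0001011101


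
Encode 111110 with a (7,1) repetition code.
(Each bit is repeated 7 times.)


Each bit -> 7 copies

111111111111111111111111111111111110000000


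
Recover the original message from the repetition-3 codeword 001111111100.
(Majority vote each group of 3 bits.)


Groups: 001, 111, 111, 100
Majority votes: 0110

0110


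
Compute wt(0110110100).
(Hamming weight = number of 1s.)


Counting 1s in 0110110100

5


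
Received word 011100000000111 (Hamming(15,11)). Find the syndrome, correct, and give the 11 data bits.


Syndrome = 9: error at position 9

Data: 10001000111 (corrected bit 9)


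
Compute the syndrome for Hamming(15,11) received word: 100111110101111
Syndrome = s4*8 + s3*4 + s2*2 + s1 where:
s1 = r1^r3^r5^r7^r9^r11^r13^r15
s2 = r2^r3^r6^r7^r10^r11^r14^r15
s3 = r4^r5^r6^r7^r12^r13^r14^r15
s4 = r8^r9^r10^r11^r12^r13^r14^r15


s1=1, s2=1, s3=0, s4=0

Syndrome = 3 (error at position 3)


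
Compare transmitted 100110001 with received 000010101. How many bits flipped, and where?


XOR: 100100100

3 error(s) at position(s): 0, 3, 6


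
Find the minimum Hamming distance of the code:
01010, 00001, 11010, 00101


Comparing all pairs, minimum distance: 1
Can detect 0 errors, correct 0 errors

1


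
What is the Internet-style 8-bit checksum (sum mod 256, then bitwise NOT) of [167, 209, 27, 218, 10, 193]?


Sum = 824 mod 256 = 56
Complement = 199

199


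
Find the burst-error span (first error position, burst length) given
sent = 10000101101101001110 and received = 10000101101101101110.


XOR: 00000000000000100000

Burst at position 14, length 1


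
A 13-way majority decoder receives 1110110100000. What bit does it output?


Ones: 6 out of 13
Threshold: 7

0 (6/13 voted 1)


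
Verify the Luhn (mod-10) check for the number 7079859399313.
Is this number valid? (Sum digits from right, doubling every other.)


Luhn sum = 73
73 mod 10 = 3

Invalid (Luhn sum mod 10 = 3)


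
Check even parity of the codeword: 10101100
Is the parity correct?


Number of 1s: 4

Yes, parity is correct (4 ones)


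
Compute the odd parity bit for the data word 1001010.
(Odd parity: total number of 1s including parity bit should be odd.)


Number of 1s in data: 3
Parity bit: 0

0


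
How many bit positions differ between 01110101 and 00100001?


XOR: 01010100
Count of 1s: 3

3


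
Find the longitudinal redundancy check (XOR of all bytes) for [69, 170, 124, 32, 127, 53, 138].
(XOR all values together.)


XOR chain: 69 ^ 170 ^ 124 ^ 32 ^ 127 ^ 53 ^ 138 = 115

115


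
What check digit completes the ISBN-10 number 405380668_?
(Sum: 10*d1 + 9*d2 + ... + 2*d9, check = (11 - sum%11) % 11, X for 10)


Weighted sum: 207
207 mod 11 = 9

Check digit: 2


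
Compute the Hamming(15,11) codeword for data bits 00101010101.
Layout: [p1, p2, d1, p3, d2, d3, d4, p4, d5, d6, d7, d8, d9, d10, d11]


Parity bits: p1=0, p2=1, p3=1, p4=0

010101001010101


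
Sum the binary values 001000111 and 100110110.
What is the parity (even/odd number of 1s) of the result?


001000111 = 71
100110110 = 310
Sum = 381 = 101111101
1s count = 7

odd parity (7 ones in 101111101)


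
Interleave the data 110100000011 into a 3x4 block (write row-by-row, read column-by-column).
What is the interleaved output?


Matrix:
  1101
  0000
  0011
Read columns: 100100001101

100100001101


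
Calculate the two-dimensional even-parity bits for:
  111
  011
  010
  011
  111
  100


Row parities: 101011
Column parities: 110

Row P: 101011, Col P: 110, Corner: 0


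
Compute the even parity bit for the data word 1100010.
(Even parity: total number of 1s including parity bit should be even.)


Number of 1s in data: 3
Parity bit: 1

1


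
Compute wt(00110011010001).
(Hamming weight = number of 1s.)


Counting 1s in 00110011010001

6


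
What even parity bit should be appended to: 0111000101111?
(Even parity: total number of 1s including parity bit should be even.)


Number of 1s in data: 8
Parity bit: 0

0


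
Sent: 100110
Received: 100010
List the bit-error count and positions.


XOR: 000100

1 error(s) at position(s): 3


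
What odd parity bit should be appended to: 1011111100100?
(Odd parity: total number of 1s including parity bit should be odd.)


Number of 1s in data: 8
Parity bit: 1

1


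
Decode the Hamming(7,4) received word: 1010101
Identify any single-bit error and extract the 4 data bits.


Syndrome = 0: no error detected

Data: 1101 (no errors)


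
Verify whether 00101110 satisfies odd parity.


Number of 1s: 4

No, parity error (4 ones)


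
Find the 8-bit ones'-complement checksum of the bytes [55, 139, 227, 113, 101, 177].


Sum = 812 mod 256 = 44
Complement = 211

211


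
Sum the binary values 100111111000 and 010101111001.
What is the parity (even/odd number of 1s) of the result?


100111111000 = 2552
010101111001 = 1401
Sum = 3953 = 111101110001
1s count = 8

even parity (8 ones in 111101110001)


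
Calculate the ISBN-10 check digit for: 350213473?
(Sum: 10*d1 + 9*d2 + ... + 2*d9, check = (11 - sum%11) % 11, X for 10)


Weighted sum: 153
153 mod 11 = 10

Check digit: 1


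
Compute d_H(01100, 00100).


XOR: 01000
Count of 1s: 1

1


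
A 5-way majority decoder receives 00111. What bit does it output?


Ones: 3 out of 5
Threshold: 3

1 (3/5 voted 1)


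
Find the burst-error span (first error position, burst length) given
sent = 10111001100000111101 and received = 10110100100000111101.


XOR: 00001101000000000000

Burst at position 4, length 4


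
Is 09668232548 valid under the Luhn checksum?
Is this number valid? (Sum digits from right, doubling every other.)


Luhn sum = 58
58 mod 10 = 8

Invalid (Luhn sum mod 10 = 8)


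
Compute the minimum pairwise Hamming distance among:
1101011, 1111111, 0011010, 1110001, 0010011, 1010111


Comparing all pairs, minimum distance: 2
Can detect 1 errors, correct 0 errors

2


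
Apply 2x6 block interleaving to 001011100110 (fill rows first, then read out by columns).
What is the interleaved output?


Matrix:
  001011
  100110
Read columns: 010010011110

010010011110


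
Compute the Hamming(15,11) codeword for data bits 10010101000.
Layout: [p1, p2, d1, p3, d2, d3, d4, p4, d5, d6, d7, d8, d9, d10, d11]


Parity bits: p1=0, p2=1, p3=0, p4=0

011000100101000


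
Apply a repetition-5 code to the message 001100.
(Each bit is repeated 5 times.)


Each bit -> 5 copies

000000000011111111110000000000


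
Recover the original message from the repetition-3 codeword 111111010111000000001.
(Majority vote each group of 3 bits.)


Groups: 111, 111, 010, 111, 000, 000, 001
Majority votes: 1101000

1101000


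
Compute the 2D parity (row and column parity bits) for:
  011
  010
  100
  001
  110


Row parities: 01110
Column parities: 010

Row P: 01110, Col P: 010, Corner: 1


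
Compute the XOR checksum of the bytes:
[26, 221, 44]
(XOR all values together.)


XOR chain: 26 ^ 221 ^ 44 = 235

235


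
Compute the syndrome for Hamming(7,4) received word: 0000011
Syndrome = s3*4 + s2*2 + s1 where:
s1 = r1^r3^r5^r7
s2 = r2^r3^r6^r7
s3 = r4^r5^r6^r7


s1=1, s2=0, s3=0

Syndrome = 1 (error at position 1)


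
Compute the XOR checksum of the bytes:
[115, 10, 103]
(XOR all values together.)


XOR chain: 115 ^ 10 ^ 103 = 30

30


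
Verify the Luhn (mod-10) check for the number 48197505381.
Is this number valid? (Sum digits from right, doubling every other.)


Luhn sum = 41
41 mod 10 = 1

Invalid (Luhn sum mod 10 = 1)


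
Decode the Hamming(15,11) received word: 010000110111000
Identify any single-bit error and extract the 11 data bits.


Syndrome = 0: no error detected

Data: 00010111000 (no errors)


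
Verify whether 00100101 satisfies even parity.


Number of 1s: 3

No, parity error (3 ones)


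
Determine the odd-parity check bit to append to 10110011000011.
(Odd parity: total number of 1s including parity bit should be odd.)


Number of 1s in data: 7
Parity bit: 0

0


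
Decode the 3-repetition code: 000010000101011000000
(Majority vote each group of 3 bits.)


Groups: 000, 010, 000, 101, 011, 000, 000
Majority votes: 0001100

0001100


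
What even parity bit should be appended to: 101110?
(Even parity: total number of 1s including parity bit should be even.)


Number of 1s in data: 4
Parity bit: 0

0


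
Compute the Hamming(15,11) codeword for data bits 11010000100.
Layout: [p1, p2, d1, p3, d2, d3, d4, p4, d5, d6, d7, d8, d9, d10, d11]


Parity bits: p1=0, p2=0, p3=1, p4=1

001110110000100


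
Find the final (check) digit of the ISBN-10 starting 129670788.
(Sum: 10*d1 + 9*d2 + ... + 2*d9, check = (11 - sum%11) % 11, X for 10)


Weighted sum: 252
252 mod 11 = 10

Check digit: 1


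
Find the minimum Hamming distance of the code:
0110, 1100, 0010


Comparing all pairs, minimum distance: 1
Can detect 0 errors, correct 0 errors

1


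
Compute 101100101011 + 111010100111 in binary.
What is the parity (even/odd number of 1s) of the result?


101100101011 = 2859
111010100111 = 3751
Sum = 6610 = 1100111010010
1s count = 7

odd parity (7 ones in 1100111010010)


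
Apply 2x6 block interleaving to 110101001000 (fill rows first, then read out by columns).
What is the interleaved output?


Matrix:
  110101
  001000
Read columns: 101001100010

101001100010


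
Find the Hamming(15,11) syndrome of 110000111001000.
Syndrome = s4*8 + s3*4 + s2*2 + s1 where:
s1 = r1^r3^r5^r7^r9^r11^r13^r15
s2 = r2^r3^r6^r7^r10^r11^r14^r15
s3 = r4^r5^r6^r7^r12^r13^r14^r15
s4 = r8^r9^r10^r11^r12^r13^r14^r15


s1=1, s2=0, s3=0, s4=1

Syndrome = 9 (error at position 9)


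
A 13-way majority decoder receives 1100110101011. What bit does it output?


Ones: 8 out of 13
Threshold: 7

1 (8/13 voted 1)


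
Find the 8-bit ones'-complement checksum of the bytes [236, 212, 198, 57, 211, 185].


Sum = 1099 mod 256 = 75
Complement = 180

180


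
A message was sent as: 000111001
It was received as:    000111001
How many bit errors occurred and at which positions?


XOR: 000000000

0 errors (received matches sent)


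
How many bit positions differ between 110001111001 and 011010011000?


XOR: 101011100001
Count of 1s: 6

6


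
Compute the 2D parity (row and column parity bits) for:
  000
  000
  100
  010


Row parities: 0011
Column parities: 110

Row P: 0011, Col P: 110, Corner: 0


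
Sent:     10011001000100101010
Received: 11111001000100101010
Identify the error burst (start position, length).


XOR: 01100000000000000000

Burst at position 1, length 2


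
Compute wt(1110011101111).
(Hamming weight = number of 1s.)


Counting 1s in 1110011101111

10


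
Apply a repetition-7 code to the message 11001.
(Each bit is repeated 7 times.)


Each bit -> 7 copies

11111111111111000000000000001111111


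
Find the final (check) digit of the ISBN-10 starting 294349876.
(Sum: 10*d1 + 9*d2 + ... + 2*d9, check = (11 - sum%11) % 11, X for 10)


Weighted sum: 288
288 mod 11 = 2

Check digit: 9


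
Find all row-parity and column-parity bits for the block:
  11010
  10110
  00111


Row parities: 111
Column parities: 01011

Row P: 111, Col P: 01011, Corner: 1


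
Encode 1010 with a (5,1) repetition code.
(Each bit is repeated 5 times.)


Each bit -> 5 copies

11111000001111100000


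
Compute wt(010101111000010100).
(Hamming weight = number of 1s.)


Counting 1s in 010101111000010100

8


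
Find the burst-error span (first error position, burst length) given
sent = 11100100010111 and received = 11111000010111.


XOR: 00011100000000

Burst at position 3, length 3


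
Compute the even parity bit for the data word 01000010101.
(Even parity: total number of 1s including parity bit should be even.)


Number of 1s in data: 4
Parity bit: 0

0


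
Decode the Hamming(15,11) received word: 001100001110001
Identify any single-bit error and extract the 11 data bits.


Syndrome = 0: no error detected

Data: 10001110001 (no errors)


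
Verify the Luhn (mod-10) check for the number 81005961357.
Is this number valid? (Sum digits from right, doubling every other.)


Luhn sum = 43
43 mod 10 = 3

Invalid (Luhn sum mod 10 = 3)


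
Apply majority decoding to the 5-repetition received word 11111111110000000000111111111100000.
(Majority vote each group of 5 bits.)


Groups: 11111, 11111, 00000, 00000, 11111, 11111, 00000
Majority votes: 1100110

1100110


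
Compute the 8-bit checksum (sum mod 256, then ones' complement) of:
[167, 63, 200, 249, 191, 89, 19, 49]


Sum = 1027 mod 256 = 3
Complement = 252

252


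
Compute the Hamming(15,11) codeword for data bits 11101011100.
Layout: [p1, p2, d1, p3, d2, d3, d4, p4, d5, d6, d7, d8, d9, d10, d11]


Parity bits: p1=1, p2=1, p3=0, p4=0

111011001011100


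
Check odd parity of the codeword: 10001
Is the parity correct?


Number of 1s: 2

No, parity error (2 ones)


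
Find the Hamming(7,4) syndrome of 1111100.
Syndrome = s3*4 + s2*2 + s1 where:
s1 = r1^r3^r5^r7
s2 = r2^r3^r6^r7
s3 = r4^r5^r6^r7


s1=1, s2=0, s3=0

Syndrome = 1 (error at position 1)


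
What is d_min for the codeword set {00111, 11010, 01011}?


Comparing all pairs, minimum distance: 2
Can detect 1 errors, correct 0 errors

2


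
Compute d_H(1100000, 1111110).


XOR: 0011110
Count of 1s: 4

4


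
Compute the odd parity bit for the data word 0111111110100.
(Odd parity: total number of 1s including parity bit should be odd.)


Number of 1s in data: 9
Parity bit: 0

0


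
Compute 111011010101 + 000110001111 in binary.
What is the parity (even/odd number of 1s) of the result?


111011010101 = 3797
000110001111 = 399
Sum = 4196 = 1000001100100
1s count = 4

even parity (4 ones in 1000001100100)


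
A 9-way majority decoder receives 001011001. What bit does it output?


Ones: 4 out of 9
Threshold: 5

0 (4/9 voted 1)


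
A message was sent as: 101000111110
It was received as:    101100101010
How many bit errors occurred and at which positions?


XOR: 000100010100

3 error(s) at position(s): 3, 7, 9


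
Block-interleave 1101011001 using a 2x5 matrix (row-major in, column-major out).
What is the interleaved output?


Matrix:
  11010
  11001
Read columns: 1111001001

1111001001


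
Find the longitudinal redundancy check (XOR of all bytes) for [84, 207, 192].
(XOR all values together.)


XOR chain: 84 ^ 207 ^ 192 = 91

91


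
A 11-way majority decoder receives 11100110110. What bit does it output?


Ones: 7 out of 11
Threshold: 6

1 (7/11 voted 1)


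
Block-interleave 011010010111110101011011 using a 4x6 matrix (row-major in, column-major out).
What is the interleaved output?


Matrix:
  011010
  010111
  110101
  011011
Read columns: 001011111001011011010111

001011111001011011010111


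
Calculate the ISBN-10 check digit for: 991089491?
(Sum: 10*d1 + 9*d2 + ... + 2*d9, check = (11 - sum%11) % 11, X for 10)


Weighted sum: 317
317 mod 11 = 9

Check digit: 2


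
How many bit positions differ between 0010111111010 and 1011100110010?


XOR: 1001011001000
Count of 1s: 5

5


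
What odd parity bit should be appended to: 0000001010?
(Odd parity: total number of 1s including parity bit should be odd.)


Number of 1s in data: 2
Parity bit: 1

1


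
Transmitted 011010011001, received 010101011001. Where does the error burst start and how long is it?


XOR: 001111000000

Burst at position 2, length 4


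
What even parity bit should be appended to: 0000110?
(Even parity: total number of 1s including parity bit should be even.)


Number of 1s in data: 2
Parity bit: 0

0


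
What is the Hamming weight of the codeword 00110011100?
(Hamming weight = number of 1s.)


Counting 1s in 00110011100

5


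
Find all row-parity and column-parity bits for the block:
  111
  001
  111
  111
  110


Row parities: 11110
Column parities: 000

Row P: 11110, Col P: 000, Corner: 0


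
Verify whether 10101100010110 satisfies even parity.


Number of 1s: 7

No, parity error (7 ones)


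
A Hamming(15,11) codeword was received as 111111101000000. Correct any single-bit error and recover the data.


Syndrome = 9: error at position 9

Data: 11110000000 (corrected bit 9)


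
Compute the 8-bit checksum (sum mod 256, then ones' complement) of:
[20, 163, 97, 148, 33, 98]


Sum = 559 mod 256 = 47
Complement = 208

208


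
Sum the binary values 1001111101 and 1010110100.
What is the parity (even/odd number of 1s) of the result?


1001111101 = 637
1010110100 = 692
Sum = 1329 = 10100110001
1s count = 5

odd parity (5 ones in 10100110001)


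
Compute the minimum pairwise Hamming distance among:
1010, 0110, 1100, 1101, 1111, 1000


Comparing all pairs, minimum distance: 1
Can detect 0 errors, correct 0 errors

1


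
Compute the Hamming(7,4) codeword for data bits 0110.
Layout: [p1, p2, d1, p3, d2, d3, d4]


Parity bits: p1=1, p2=1, p3=0

1100110


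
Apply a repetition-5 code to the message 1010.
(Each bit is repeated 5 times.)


Each bit -> 5 copies

11111000001111100000


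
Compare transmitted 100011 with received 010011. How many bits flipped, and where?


XOR: 110000

2 error(s) at position(s): 0, 1


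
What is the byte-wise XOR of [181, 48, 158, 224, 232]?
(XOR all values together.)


XOR chain: 181 ^ 48 ^ 158 ^ 224 ^ 232 = 19

19


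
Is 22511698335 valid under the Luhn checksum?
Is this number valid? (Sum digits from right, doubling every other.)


Luhn sum = 47
47 mod 10 = 7

Invalid (Luhn sum mod 10 = 7)


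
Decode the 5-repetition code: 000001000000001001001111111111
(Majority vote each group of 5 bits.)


Groups: 00000, 10000, 00001, 00100, 11111, 11111
Majority votes: 000011

000011


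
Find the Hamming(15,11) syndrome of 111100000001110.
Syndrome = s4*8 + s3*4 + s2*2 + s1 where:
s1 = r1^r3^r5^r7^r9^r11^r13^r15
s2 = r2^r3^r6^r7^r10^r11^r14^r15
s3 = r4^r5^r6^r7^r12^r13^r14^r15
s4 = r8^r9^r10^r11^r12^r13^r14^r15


s1=1, s2=1, s3=0, s4=1

Syndrome = 11 (error at position 11)


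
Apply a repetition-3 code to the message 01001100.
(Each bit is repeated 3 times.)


Each bit -> 3 copies

000111000000111111000000


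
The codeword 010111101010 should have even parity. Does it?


Number of 1s: 7

No, parity error (7 ones)


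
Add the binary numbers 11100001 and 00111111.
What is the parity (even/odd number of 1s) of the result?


11100001 = 225
00111111 = 63
Sum = 288 = 100100000
1s count = 2

even parity (2 ones in 100100000)


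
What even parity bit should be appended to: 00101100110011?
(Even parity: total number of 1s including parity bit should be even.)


Number of 1s in data: 7
Parity bit: 1

1


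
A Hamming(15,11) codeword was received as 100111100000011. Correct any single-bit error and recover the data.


Syndrome = 0: no error detected

Data: 01110000011 (no errors)


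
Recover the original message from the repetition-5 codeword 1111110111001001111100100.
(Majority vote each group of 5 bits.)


Groups: 11111, 10111, 00100, 11111, 00100
Majority votes: 11010

11010


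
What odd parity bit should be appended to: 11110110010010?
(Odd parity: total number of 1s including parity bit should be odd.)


Number of 1s in data: 8
Parity bit: 1

1


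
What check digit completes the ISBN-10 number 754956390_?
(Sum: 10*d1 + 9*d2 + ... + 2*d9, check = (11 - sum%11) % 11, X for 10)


Weighted sum: 309
309 mod 11 = 1

Check digit: X


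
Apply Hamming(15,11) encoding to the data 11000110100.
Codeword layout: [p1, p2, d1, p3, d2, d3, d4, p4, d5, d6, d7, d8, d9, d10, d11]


Parity bits: p1=0, p2=1, p3=0, p4=1

011010010110100


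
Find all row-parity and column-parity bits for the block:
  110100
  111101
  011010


Row parities: 111
Column parities: 010011

Row P: 111, Col P: 010011, Corner: 1


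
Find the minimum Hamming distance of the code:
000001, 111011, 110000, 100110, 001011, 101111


Comparing all pairs, minimum distance: 2
Can detect 1 errors, correct 0 errors

2


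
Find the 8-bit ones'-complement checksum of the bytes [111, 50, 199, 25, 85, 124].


Sum = 594 mod 256 = 82
Complement = 173

173


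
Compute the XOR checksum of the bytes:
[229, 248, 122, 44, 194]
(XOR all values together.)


XOR chain: 229 ^ 248 ^ 122 ^ 44 ^ 194 = 137

137


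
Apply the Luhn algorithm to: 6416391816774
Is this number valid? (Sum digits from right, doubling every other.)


Luhn sum = 58
58 mod 10 = 8

Invalid (Luhn sum mod 10 = 8)


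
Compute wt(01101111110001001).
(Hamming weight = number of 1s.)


Counting 1s in 01101111110001001

10


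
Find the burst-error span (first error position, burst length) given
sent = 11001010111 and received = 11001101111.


XOR: 00000111000

Burst at position 5, length 3


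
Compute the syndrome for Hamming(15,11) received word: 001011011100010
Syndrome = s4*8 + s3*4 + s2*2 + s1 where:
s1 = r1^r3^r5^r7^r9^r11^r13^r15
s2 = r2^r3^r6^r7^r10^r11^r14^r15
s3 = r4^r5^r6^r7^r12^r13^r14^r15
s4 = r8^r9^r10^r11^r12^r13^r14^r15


s1=1, s2=0, s3=1, s4=0

Syndrome = 5 (error at position 5)


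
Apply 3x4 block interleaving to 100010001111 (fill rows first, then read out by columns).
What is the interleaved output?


Matrix:
  1000
  1000
  1111
Read columns: 111001001001

111001001001


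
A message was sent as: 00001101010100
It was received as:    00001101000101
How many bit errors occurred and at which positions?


XOR: 00000000010001

2 error(s) at position(s): 9, 13


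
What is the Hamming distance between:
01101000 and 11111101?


XOR: 10010101
Count of 1s: 4

4


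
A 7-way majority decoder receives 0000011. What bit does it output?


Ones: 2 out of 7
Threshold: 4

0 (2/7 voted 1)


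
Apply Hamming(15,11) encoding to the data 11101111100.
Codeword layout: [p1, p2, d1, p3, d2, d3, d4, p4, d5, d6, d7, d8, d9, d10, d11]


Parity bits: p1=1, p2=0, p3=0, p4=1

101011011111100


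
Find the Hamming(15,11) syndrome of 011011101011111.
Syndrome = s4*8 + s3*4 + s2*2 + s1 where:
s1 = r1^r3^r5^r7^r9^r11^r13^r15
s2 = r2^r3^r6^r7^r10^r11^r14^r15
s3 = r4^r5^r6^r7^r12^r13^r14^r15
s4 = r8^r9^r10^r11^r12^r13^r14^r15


s1=1, s2=1, s3=1, s4=0

Syndrome = 7 (error at position 7)


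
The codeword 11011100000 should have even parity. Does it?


Number of 1s: 5

No, parity error (5 ones)


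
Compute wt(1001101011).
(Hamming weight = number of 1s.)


Counting 1s in 1001101011

6


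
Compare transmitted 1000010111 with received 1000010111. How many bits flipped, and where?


XOR: 0000000000

0 errors (received matches sent)


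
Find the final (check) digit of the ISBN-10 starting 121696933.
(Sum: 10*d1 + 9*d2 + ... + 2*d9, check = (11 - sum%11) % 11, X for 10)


Weighted sum: 213
213 mod 11 = 4

Check digit: 7


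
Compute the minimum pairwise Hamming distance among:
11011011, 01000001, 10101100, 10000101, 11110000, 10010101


Comparing all pairs, minimum distance: 1
Can detect 0 errors, correct 0 errors

1


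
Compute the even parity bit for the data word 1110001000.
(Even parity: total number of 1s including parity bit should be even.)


Number of 1s in data: 4
Parity bit: 0

0


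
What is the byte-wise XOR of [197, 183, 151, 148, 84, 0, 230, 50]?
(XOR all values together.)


XOR chain: 197 ^ 183 ^ 151 ^ 148 ^ 84 ^ 0 ^ 230 ^ 50 = 241

241


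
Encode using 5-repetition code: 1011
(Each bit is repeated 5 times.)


Each bit -> 5 copies

11111000001111111111


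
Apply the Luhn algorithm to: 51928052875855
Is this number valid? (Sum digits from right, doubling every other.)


Luhn sum = 52
52 mod 10 = 2

Invalid (Luhn sum mod 10 = 2)


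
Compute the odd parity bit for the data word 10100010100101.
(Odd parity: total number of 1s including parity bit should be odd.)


Number of 1s in data: 6
Parity bit: 1

1


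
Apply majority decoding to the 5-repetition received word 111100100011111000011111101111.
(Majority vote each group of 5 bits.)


Groups: 11110, 01000, 11111, 00001, 11111, 01111
Majority votes: 101011

101011


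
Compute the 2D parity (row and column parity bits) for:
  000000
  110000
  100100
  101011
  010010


Row parities: 00000
Column parities: 101101

Row P: 00000, Col P: 101101, Corner: 0


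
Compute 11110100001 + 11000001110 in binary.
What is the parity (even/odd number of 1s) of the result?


11110100001 = 1953
11000001110 = 1550
Sum = 3503 = 110110101111
1s count = 9

odd parity (9 ones in 110110101111)


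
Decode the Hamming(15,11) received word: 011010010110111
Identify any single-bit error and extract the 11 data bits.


Syndrome = 1: error at position 1

Data: 11000110111 (corrected bit 1)


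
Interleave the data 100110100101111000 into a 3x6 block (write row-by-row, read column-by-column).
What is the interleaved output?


Matrix:
  100110
  100101
  111000
Read columns: 111001001110100010

111001001110100010


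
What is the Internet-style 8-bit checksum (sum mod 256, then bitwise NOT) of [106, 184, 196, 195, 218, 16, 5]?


Sum = 920 mod 256 = 152
Complement = 103

103


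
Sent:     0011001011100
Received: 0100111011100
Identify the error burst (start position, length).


XOR: 0111110000000

Burst at position 1, length 5


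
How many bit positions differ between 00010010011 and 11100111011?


XOR: 11110101000
Count of 1s: 6

6


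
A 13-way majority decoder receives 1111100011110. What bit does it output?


Ones: 9 out of 13
Threshold: 7

1 (9/13 voted 1)


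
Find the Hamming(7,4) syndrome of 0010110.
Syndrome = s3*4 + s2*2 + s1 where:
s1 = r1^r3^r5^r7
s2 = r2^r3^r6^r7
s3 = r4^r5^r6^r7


s1=0, s2=0, s3=0

Syndrome = 0 (no error)


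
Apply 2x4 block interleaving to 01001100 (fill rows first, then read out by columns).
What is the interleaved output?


Matrix:
  0100
  1100
Read columns: 01110000

01110000
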